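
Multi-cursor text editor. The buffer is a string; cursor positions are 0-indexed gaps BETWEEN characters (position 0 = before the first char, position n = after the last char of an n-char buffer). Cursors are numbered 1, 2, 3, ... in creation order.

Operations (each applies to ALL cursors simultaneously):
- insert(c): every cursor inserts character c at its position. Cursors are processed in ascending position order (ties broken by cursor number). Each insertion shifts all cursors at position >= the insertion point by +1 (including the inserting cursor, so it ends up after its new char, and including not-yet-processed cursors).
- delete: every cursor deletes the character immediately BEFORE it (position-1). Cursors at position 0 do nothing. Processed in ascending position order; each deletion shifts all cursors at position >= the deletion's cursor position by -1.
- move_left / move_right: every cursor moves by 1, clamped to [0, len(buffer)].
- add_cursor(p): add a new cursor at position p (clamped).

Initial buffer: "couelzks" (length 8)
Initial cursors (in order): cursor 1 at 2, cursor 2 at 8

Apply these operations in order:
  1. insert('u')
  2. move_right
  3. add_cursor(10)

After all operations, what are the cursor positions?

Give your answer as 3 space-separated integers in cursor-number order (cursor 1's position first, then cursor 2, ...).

After op 1 (insert('u')): buffer="couuelzksu" (len 10), cursors c1@3 c2@10, authorship ..1......2
After op 2 (move_right): buffer="couuelzksu" (len 10), cursors c1@4 c2@10, authorship ..1......2
After op 3 (add_cursor(10)): buffer="couuelzksu" (len 10), cursors c1@4 c2@10 c3@10, authorship ..1......2

Answer: 4 10 10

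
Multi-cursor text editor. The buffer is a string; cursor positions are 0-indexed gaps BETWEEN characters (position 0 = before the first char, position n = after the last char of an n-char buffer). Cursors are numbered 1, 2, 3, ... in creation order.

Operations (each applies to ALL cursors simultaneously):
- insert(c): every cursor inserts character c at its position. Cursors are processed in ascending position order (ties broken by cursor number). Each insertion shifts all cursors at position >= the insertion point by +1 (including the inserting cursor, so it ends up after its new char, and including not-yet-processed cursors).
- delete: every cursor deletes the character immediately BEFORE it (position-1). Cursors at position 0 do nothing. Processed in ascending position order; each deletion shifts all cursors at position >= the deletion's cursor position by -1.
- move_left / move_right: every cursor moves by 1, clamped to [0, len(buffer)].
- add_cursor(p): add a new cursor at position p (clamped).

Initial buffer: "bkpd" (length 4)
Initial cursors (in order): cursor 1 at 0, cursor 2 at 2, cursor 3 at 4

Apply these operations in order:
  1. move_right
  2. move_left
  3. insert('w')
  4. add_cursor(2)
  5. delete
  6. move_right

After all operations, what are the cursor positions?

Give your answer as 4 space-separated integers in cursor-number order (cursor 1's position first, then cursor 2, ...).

After op 1 (move_right): buffer="bkpd" (len 4), cursors c1@1 c2@3 c3@4, authorship ....
After op 2 (move_left): buffer="bkpd" (len 4), cursors c1@0 c2@2 c3@3, authorship ....
After op 3 (insert('w')): buffer="wbkwpwd" (len 7), cursors c1@1 c2@4 c3@6, authorship 1..2.3.
After op 4 (add_cursor(2)): buffer="wbkwpwd" (len 7), cursors c1@1 c4@2 c2@4 c3@6, authorship 1..2.3.
After op 5 (delete): buffer="kpd" (len 3), cursors c1@0 c4@0 c2@1 c3@2, authorship ...
After op 6 (move_right): buffer="kpd" (len 3), cursors c1@1 c4@1 c2@2 c3@3, authorship ...

Answer: 1 2 3 1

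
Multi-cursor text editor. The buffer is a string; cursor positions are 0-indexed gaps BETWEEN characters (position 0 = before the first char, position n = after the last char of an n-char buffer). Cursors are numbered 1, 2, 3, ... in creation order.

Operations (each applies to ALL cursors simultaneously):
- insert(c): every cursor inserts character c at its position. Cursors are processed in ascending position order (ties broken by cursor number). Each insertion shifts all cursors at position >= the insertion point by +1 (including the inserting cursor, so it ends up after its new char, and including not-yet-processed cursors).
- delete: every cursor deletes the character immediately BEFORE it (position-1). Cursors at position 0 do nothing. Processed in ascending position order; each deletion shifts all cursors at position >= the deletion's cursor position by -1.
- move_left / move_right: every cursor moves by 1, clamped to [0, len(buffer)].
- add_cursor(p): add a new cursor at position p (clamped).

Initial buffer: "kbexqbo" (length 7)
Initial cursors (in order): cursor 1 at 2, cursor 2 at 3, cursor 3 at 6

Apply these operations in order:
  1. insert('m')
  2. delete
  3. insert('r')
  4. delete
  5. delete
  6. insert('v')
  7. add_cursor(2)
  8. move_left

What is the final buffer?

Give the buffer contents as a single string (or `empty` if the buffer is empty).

After op 1 (insert('m')): buffer="kbmemxqbmo" (len 10), cursors c1@3 c2@5 c3@9, authorship ..1.2...3.
After op 2 (delete): buffer="kbexqbo" (len 7), cursors c1@2 c2@3 c3@6, authorship .......
After op 3 (insert('r')): buffer="kbrerxqbro" (len 10), cursors c1@3 c2@5 c3@9, authorship ..1.2...3.
After op 4 (delete): buffer="kbexqbo" (len 7), cursors c1@2 c2@3 c3@6, authorship .......
After op 5 (delete): buffer="kxqo" (len 4), cursors c1@1 c2@1 c3@3, authorship ....
After op 6 (insert('v')): buffer="kvvxqvo" (len 7), cursors c1@3 c2@3 c3@6, authorship .12..3.
After op 7 (add_cursor(2)): buffer="kvvxqvo" (len 7), cursors c4@2 c1@3 c2@3 c3@6, authorship .12..3.
After op 8 (move_left): buffer="kvvxqvo" (len 7), cursors c4@1 c1@2 c2@2 c3@5, authorship .12..3.

Answer: kvvxqvo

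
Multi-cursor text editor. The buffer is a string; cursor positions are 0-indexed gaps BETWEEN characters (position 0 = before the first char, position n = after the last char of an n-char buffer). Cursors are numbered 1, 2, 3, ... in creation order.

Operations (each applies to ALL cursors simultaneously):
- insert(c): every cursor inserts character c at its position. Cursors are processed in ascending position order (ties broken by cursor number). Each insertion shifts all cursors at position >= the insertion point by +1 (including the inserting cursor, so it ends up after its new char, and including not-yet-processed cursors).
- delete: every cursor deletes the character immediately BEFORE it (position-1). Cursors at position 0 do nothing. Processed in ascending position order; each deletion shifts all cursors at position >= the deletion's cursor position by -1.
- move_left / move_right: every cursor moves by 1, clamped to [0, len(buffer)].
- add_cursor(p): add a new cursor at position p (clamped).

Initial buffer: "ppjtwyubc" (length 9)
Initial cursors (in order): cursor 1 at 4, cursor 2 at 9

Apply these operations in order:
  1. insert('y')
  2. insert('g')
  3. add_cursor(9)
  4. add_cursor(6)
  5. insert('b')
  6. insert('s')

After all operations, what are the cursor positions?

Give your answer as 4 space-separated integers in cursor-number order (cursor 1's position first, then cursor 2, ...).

After op 1 (insert('y')): buffer="ppjtywyubcy" (len 11), cursors c1@5 c2@11, authorship ....1.....2
After op 2 (insert('g')): buffer="ppjtygwyubcyg" (len 13), cursors c1@6 c2@13, authorship ....11.....22
After op 3 (add_cursor(9)): buffer="ppjtygwyubcyg" (len 13), cursors c1@6 c3@9 c2@13, authorship ....11.....22
After op 4 (add_cursor(6)): buffer="ppjtygwyubcyg" (len 13), cursors c1@6 c4@6 c3@9 c2@13, authorship ....11.....22
After op 5 (insert('b')): buffer="ppjtygbbwyubbcygb" (len 17), cursors c1@8 c4@8 c3@12 c2@17, authorship ....1114...3..222
After op 6 (insert('s')): buffer="ppjtygbbsswyubsbcygbs" (len 21), cursors c1@10 c4@10 c3@15 c2@21, authorship ....111414...33..2222

Answer: 10 21 15 10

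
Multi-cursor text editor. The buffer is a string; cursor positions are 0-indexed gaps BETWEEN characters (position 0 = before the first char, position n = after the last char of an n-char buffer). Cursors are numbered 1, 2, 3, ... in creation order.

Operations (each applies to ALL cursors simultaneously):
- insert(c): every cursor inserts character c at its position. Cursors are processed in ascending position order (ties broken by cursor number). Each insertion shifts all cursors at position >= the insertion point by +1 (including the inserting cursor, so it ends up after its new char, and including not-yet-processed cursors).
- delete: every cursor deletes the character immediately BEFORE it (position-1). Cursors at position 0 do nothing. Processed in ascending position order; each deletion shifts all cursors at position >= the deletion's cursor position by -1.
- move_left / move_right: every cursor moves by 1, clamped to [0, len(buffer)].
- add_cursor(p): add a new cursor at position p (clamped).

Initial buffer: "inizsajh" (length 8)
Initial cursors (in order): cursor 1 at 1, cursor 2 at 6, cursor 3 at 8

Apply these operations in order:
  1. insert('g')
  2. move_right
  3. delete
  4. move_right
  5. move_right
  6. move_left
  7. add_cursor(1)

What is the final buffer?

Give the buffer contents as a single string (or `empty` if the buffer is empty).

After op 1 (insert('g')): buffer="ignizsagjhg" (len 11), cursors c1@2 c2@8 c3@11, authorship .1.....2..3
After op 2 (move_right): buffer="ignizsagjhg" (len 11), cursors c1@3 c2@9 c3@11, authorship .1.....2..3
After op 3 (delete): buffer="igizsagh" (len 8), cursors c1@2 c2@7 c3@8, authorship .1....2.
After op 4 (move_right): buffer="igizsagh" (len 8), cursors c1@3 c2@8 c3@8, authorship .1....2.
After op 5 (move_right): buffer="igizsagh" (len 8), cursors c1@4 c2@8 c3@8, authorship .1....2.
After op 6 (move_left): buffer="igizsagh" (len 8), cursors c1@3 c2@7 c3@7, authorship .1....2.
After op 7 (add_cursor(1)): buffer="igizsagh" (len 8), cursors c4@1 c1@3 c2@7 c3@7, authorship .1....2.

Answer: igizsagh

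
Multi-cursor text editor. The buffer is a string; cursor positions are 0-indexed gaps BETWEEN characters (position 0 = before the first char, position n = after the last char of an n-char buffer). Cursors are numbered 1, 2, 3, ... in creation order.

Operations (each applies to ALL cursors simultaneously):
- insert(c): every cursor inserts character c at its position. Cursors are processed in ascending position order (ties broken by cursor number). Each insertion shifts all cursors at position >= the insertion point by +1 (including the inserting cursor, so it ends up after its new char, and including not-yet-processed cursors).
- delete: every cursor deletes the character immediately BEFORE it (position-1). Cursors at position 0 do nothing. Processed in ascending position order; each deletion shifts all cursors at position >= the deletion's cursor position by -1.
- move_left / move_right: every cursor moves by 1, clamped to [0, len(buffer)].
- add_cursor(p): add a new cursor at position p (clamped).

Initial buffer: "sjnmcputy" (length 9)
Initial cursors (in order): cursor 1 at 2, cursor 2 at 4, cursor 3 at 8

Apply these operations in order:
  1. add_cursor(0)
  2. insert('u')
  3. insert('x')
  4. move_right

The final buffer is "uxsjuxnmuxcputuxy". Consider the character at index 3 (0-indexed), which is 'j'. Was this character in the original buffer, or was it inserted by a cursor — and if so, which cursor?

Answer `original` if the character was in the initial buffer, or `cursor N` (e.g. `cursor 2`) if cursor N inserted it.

Answer: original

Derivation:
After op 1 (add_cursor(0)): buffer="sjnmcputy" (len 9), cursors c4@0 c1@2 c2@4 c3@8, authorship .........
After op 2 (insert('u')): buffer="usjunmucputuy" (len 13), cursors c4@1 c1@4 c2@7 c3@12, authorship 4..1..2....3.
After op 3 (insert('x')): buffer="uxsjuxnmuxcputuxy" (len 17), cursors c4@2 c1@6 c2@10 c3@16, authorship 44..11..22....33.
After op 4 (move_right): buffer="uxsjuxnmuxcputuxy" (len 17), cursors c4@3 c1@7 c2@11 c3@17, authorship 44..11..22....33.
Authorship (.=original, N=cursor N): 4 4 . . 1 1 . . 2 2 . . . . 3 3 .
Index 3: author = original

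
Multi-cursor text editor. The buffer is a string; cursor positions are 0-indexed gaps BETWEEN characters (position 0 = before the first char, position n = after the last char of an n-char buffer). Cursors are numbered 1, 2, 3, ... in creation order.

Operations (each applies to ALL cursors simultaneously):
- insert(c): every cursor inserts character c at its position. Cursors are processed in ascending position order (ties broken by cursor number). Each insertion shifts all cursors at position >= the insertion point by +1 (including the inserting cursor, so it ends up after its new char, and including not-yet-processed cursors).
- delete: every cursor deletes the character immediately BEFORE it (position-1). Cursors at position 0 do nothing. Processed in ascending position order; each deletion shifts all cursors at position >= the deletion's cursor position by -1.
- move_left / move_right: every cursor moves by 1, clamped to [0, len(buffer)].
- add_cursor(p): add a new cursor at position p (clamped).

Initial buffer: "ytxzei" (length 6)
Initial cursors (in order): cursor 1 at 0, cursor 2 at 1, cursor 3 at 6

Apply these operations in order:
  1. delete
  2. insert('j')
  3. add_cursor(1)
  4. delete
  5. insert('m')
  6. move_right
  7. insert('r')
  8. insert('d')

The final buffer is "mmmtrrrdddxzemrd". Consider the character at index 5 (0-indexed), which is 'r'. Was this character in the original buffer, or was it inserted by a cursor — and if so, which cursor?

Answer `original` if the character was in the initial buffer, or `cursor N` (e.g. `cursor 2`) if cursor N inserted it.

Answer: cursor 2

Derivation:
After op 1 (delete): buffer="txze" (len 4), cursors c1@0 c2@0 c3@4, authorship ....
After op 2 (insert('j')): buffer="jjtxzej" (len 7), cursors c1@2 c2@2 c3@7, authorship 12....3
After op 3 (add_cursor(1)): buffer="jjtxzej" (len 7), cursors c4@1 c1@2 c2@2 c3@7, authorship 12....3
After op 4 (delete): buffer="txze" (len 4), cursors c1@0 c2@0 c4@0 c3@4, authorship ....
After op 5 (insert('m')): buffer="mmmtxzem" (len 8), cursors c1@3 c2@3 c4@3 c3@8, authorship 124....3
After op 6 (move_right): buffer="mmmtxzem" (len 8), cursors c1@4 c2@4 c4@4 c3@8, authorship 124....3
After op 7 (insert('r')): buffer="mmmtrrrxzemr" (len 12), cursors c1@7 c2@7 c4@7 c3@12, authorship 124.124...33
After op 8 (insert('d')): buffer="mmmtrrrdddxzemrd" (len 16), cursors c1@10 c2@10 c4@10 c3@16, authorship 124.124124...333
Authorship (.=original, N=cursor N): 1 2 4 . 1 2 4 1 2 4 . . . 3 3 3
Index 5: author = 2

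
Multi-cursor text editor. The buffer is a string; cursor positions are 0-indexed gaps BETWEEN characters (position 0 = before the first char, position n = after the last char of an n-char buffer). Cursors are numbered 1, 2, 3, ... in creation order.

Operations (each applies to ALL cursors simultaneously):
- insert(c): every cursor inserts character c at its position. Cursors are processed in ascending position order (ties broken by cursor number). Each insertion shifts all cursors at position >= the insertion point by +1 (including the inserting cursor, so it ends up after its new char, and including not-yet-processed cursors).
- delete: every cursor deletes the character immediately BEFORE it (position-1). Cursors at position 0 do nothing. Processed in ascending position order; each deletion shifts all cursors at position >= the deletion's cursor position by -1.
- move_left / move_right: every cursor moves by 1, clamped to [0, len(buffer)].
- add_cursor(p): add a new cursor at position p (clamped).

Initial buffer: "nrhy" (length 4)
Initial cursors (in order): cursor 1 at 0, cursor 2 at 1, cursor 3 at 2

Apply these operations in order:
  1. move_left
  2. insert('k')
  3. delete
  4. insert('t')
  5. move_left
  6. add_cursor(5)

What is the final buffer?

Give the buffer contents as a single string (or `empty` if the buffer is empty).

Answer: ttntrhy

Derivation:
After op 1 (move_left): buffer="nrhy" (len 4), cursors c1@0 c2@0 c3@1, authorship ....
After op 2 (insert('k')): buffer="kknkrhy" (len 7), cursors c1@2 c2@2 c3@4, authorship 12.3...
After op 3 (delete): buffer="nrhy" (len 4), cursors c1@0 c2@0 c3@1, authorship ....
After op 4 (insert('t')): buffer="ttntrhy" (len 7), cursors c1@2 c2@2 c3@4, authorship 12.3...
After op 5 (move_left): buffer="ttntrhy" (len 7), cursors c1@1 c2@1 c3@3, authorship 12.3...
After op 6 (add_cursor(5)): buffer="ttntrhy" (len 7), cursors c1@1 c2@1 c3@3 c4@5, authorship 12.3...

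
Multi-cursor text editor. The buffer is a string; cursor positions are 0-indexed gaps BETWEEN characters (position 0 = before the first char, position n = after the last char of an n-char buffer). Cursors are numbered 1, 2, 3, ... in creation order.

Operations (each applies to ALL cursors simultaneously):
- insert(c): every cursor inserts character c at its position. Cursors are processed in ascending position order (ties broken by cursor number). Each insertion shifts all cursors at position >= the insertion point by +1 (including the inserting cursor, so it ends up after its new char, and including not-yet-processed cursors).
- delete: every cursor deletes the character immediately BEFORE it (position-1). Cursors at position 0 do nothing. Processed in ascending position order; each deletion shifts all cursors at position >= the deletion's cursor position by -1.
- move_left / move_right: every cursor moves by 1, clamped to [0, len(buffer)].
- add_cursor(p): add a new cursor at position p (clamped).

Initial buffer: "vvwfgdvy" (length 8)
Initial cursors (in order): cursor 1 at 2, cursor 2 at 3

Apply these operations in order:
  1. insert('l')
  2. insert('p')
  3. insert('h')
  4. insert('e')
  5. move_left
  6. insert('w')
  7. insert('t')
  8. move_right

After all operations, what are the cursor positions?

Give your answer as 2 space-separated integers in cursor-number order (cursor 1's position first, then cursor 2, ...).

Answer: 8 15

Derivation:
After op 1 (insert('l')): buffer="vvlwlfgdvy" (len 10), cursors c1@3 c2@5, authorship ..1.2.....
After op 2 (insert('p')): buffer="vvlpwlpfgdvy" (len 12), cursors c1@4 c2@7, authorship ..11.22.....
After op 3 (insert('h')): buffer="vvlphwlphfgdvy" (len 14), cursors c1@5 c2@9, authorship ..111.222.....
After op 4 (insert('e')): buffer="vvlphewlphefgdvy" (len 16), cursors c1@6 c2@11, authorship ..1111.2222.....
After op 5 (move_left): buffer="vvlphewlphefgdvy" (len 16), cursors c1@5 c2@10, authorship ..1111.2222.....
After op 6 (insert('w')): buffer="vvlphwewlphwefgdvy" (len 18), cursors c1@6 c2@12, authorship ..11111.22222.....
After op 7 (insert('t')): buffer="vvlphwtewlphwtefgdvy" (len 20), cursors c1@7 c2@14, authorship ..111111.222222.....
After op 8 (move_right): buffer="vvlphwtewlphwtefgdvy" (len 20), cursors c1@8 c2@15, authorship ..111111.222222.....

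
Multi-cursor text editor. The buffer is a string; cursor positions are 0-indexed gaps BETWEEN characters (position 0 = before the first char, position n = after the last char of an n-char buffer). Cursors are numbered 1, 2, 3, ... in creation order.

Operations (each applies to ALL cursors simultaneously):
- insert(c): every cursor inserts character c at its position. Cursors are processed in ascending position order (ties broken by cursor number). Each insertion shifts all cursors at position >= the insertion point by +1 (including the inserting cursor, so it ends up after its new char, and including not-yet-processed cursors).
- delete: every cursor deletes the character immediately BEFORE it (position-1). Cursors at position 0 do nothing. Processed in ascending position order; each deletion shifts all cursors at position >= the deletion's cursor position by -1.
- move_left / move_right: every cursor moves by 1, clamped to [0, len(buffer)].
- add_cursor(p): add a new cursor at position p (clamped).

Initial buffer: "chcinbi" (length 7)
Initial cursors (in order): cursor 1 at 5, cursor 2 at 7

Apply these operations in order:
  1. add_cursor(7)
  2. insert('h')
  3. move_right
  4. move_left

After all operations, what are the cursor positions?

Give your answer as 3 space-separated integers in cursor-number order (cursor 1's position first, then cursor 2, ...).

Answer: 6 9 9

Derivation:
After op 1 (add_cursor(7)): buffer="chcinbi" (len 7), cursors c1@5 c2@7 c3@7, authorship .......
After op 2 (insert('h')): buffer="chcinhbihh" (len 10), cursors c1@6 c2@10 c3@10, authorship .....1..23
After op 3 (move_right): buffer="chcinhbihh" (len 10), cursors c1@7 c2@10 c3@10, authorship .....1..23
After op 4 (move_left): buffer="chcinhbihh" (len 10), cursors c1@6 c2@9 c3@9, authorship .....1..23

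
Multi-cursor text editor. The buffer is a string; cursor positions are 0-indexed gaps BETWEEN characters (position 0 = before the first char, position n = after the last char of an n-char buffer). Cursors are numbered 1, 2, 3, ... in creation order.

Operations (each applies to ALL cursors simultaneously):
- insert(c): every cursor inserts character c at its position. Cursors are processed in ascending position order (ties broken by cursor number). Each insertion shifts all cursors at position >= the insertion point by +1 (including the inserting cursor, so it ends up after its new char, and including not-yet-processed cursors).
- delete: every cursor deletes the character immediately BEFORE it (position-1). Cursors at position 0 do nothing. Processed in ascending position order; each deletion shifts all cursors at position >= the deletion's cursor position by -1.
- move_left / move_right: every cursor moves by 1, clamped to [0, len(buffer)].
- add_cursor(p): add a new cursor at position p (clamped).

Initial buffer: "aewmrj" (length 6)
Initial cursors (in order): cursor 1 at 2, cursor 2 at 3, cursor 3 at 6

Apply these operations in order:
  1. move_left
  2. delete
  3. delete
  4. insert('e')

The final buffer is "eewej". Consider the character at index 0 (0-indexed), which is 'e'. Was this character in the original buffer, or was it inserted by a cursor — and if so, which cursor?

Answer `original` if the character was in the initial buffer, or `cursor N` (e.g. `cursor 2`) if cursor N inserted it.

After op 1 (move_left): buffer="aewmrj" (len 6), cursors c1@1 c2@2 c3@5, authorship ......
After op 2 (delete): buffer="wmj" (len 3), cursors c1@0 c2@0 c3@2, authorship ...
After op 3 (delete): buffer="wj" (len 2), cursors c1@0 c2@0 c3@1, authorship ..
After op 4 (insert('e')): buffer="eewej" (len 5), cursors c1@2 c2@2 c3@4, authorship 12.3.
Authorship (.=original, N=cursor N): 1 2 . 3 .
Index 0: author = 1

Answer: cursor 1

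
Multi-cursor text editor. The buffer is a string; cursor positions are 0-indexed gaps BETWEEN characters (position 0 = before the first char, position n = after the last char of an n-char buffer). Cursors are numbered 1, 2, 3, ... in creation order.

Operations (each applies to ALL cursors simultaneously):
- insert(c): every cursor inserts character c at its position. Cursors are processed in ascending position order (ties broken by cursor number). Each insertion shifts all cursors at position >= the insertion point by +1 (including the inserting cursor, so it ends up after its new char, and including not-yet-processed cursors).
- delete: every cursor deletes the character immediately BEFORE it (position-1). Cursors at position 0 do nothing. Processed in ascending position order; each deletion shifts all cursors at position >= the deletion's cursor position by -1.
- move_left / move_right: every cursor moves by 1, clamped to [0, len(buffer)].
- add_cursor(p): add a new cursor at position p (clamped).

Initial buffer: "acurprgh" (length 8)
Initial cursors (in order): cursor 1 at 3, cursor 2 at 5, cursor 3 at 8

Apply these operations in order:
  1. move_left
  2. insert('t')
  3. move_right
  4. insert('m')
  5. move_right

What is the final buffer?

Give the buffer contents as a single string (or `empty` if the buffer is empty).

Answer: actumrtpmrgthm

Derivation:
After op 1 (move_left): buffer="acurprgh" (len 8), cursors c1@2 c2@4 c3@7, authorship ........
After op 2 (insert('t')): buffer="acturtprgth" (len 11), cursors c1@3 c2@6 c3@10, authorship ..1..2...3.
After op 3 (move_right): buffer="acturtprgth" (len 11), cursors c1@4 c2@7 c3@11, authorship ..1..2...3.
After op 4 (insert('m')): buffer="actumrtpmrgthm" (len 14), cursors c1@5 c2@9 c3@14, authorship ..1.1.2.2..3.3
After op 5 (move_right): buffer="actumrtpmrgthm" (len 14), cursors c1@6 c2@10 c3@14, authorship ..1.1.2.2..3.3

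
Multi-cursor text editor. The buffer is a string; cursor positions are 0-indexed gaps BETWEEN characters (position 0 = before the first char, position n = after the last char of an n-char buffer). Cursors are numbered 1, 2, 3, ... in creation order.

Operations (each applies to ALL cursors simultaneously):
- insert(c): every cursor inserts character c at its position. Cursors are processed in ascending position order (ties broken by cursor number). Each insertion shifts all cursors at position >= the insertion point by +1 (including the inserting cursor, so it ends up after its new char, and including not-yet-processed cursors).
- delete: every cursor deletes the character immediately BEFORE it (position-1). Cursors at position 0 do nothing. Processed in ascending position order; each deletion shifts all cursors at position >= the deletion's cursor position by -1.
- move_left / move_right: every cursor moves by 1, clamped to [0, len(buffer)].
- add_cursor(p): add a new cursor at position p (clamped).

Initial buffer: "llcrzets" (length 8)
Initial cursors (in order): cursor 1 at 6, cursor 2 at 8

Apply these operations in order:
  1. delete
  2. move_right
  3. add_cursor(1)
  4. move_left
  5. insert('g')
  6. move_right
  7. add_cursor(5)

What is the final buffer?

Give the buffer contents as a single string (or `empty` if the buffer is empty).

Answer: gllcrzggt

Derivation:
After op 1 (delete): buffer="llcrzt" (len 6), cursors c1@5 c2@6, authorship ......
After op 2 (move_right): buffer="llcrzt" (len 6), cursors c1@6 c2@6, authorship ......
After op 3 (add_cursor(1)): buffer="llcrzt" (len 6), cursors c3@1 c1@6 c2@6, authorship ......
After op 4 (move_left): buffer="llcrzt" (len 6), cursors c3@0 c1@5 c2@5, authorship ......
After op 5 (insert('g')): buffer="gllcrzggt" (len 9), cursors c3@1 c1@8 c2@8, authorship 3.....12.
After op 6 (move_right): buffer="gllcrzggt" (len 9), cursors c3@2 c1@9 c2@9, authorship 3.....12.
After op 7 (add_cursor(5)): buffer="gllcrzggt" (len 9), cursors c3@2 c4@5 c1@9 c2@9, authorship 3.....12.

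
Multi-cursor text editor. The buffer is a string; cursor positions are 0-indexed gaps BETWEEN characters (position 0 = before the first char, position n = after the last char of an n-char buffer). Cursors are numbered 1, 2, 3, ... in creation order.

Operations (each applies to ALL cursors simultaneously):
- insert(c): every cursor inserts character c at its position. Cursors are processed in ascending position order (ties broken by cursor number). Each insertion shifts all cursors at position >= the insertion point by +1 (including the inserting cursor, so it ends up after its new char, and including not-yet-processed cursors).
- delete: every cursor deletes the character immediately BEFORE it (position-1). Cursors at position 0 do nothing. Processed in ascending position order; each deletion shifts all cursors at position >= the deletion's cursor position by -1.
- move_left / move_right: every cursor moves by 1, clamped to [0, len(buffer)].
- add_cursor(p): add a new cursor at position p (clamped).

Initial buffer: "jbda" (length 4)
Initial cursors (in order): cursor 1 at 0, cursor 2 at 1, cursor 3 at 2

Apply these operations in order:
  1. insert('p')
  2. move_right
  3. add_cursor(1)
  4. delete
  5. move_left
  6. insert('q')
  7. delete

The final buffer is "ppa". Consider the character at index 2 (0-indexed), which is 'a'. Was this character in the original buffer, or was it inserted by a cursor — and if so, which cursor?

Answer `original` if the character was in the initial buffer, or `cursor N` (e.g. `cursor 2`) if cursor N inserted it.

Answer: original

Derivation:
After op 1 (insert('p')): buffer="pjpbpda" (len 7), cursors c1@1 c2@3 c3@5, authorship 1.2.3..
After op 2 (move_right): buffer="pjpbpda" (len 7), cursors c1@2 c2@4 c3@6, authorship 1.2.3..
After op 3 (add_cursor(1)): buffer="pjpbpda" (len 7), cursors c4@1 c1@2 c2@4 c3@6, authorship 1.2.3..
After op 4 (delete): buffer="ppa" (len 3), cursors c1@0 c4@0 c2@1 c3@2, authorship 23.
After op 5 (move_left): buffer="ppa" (len 3), cursors c1@0 c2@0 c4@0 c3@1, authorship 23.
After op 6 (insert('q')): buffer="qqqpqpa" (len 7), cursors c1@3 c2@3 c4@3 c3@5, authorship 124233.
After op 7 (delete): buffer="ppa" (len 3), cursors c1@0 c2@0 c4@0 c3@1, authorship 23.
Authorship (.=original, N=cursor N): 2 3 .
Index 2: author = original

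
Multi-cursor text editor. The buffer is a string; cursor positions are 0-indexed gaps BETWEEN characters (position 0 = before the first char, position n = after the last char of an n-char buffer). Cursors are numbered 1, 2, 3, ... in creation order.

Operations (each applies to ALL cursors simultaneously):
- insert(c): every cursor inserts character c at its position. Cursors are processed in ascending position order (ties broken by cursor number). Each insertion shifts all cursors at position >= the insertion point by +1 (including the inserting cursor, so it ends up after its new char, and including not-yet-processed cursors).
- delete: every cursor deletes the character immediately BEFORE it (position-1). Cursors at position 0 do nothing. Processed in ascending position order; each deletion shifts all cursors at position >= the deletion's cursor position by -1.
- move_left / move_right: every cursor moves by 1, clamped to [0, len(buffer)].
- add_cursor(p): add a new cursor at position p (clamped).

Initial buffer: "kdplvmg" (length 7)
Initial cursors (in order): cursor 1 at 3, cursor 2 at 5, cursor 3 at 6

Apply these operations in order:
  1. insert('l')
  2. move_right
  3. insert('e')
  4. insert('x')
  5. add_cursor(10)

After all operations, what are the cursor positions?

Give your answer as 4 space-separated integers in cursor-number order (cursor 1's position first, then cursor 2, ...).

Answer: 7 12 16 10

Derivation:
After op 1 (insert('l')): buffer="kdpllvlmlg" (len 10), cursors c1@4 c2@7 c3@9, authorship ...1..2.3.
After op 2 (move_right): buffer="kdpllvlmlg" (len 10), cursors c1@5 c2@8 c3@10, authorship ...1..2.3.
After op 3 (insert('e')): buffer="kdpllevlmelge" (len 13), cursors c1@6 c2@10 c3@13, authorship ...1.1.2.23.3
After op 4 (insert('x')): buffer="kdpllexvlmexlgex" (len 16), cursors c1@7 c2@12 c3@16, authorship ...1.11.2.223.33
After op 5 (add_cursor(10)): buffer="kdpllexvlmexlgex" (len 16), cursors c1@7 c4@10 c2@12 c3@16, authorship ...1.11.2.223.33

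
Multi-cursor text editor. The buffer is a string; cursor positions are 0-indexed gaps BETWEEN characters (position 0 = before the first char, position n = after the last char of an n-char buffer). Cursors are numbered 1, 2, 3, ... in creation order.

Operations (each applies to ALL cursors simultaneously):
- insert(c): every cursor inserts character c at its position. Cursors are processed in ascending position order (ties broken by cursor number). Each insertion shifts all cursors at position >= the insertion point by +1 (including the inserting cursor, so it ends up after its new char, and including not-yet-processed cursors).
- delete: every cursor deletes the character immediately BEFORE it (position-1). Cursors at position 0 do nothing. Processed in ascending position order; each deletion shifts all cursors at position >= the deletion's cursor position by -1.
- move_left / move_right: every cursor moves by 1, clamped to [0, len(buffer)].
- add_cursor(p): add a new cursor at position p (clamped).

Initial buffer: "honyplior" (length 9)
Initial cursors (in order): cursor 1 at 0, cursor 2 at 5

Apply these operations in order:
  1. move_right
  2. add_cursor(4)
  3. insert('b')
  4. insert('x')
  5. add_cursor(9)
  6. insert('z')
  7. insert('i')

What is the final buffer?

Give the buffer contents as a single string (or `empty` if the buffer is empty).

After op 1 (move_right): buffer="honyplior" (len 9), cursors c1@1 c2@6, authorship .........
After op 2 (add_cursor(4)): buffer="honyplior" (len 9), cursors c1@1 c3@4 c2@6, authorship .........
After op 3 (insert('b')): buffer="hbonybplbior" (len 12), cursors c1@2 c3@6 c2@9, authorship .1...3..2...
After op 4 (insert('x')): buffer="hbxonybxplbxior" (len 15), cursors c1@3 c3@8 c2@12, authorship .11...33..22...
After op 5 (add_cursor(9)): buffer="hbxonybxplbxior" (len 15), cursors c1@3 c3@8 c4@9 c2@12, authorship .11...33..22...
After op 6 (insert('z')): buffer="hbxzonybxzpzlbxzior" (len 19), cursors c1@4 c3@10 c4@12 c2@16, authorship .111...333.4.222...
After op 7 (insert('i')): buffer="hbxzionybxzipzilbxziior" (len 23), cursors c1@5 c3@12 c4@15 c2@20, authorship .1111...3333.44.2222...

Answer: hbxzionybxzipzilbxziior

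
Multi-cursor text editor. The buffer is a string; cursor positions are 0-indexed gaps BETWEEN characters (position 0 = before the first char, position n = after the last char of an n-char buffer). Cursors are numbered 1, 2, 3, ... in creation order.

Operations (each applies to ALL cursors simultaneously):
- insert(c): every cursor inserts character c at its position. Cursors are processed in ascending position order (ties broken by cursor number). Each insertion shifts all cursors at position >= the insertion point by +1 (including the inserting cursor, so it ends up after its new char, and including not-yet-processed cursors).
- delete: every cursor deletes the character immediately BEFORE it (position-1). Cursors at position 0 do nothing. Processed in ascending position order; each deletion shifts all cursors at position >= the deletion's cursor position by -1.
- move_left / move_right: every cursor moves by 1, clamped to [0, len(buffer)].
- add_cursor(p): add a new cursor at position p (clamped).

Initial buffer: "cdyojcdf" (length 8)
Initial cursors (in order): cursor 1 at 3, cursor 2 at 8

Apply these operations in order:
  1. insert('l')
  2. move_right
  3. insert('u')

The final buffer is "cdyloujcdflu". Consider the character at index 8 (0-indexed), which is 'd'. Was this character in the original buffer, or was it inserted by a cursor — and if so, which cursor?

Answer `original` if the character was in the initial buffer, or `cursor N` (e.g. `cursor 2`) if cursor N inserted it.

After op 1 (insert('l')): buffer="cdylojcdfl" (len 10), cursors c1@4 c2@10, authorship ...1.....2
After op 2 (move_right): buffer="cdylojcdfl" (len 10), cursors c1@5 c2@10, authorship ...1.....2
After op 3 (insert('u')): buffer="cdyloujcdflu" (len 12), cursors c1@6 c2@12, authorship ...1.1....22
Authorship (.=original, N=cursor N): . . . 1 . 1 . . . . 2 2
Index 8: author = original

Answer: original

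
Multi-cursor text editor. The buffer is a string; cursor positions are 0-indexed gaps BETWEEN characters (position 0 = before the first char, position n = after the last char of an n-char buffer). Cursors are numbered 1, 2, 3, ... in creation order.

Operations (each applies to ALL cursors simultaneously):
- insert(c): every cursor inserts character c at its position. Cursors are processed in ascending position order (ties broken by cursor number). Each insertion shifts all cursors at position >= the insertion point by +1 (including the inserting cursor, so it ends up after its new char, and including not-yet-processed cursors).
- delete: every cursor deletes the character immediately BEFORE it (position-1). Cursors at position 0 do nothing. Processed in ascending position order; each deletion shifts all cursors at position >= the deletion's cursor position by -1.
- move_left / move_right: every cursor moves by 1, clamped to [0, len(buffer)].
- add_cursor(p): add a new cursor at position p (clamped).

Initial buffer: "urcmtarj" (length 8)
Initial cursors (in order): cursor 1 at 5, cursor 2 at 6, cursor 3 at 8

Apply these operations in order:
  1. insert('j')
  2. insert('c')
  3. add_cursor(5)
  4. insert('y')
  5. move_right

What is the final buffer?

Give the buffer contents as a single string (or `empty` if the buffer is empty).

After op 1 (insert('j')): buffer="urcmtjajrjj" (len 11), cursors c1@6 c2@8 c3@11, authorship .....1.2..3
After op 2 (insert('c')): buffer="urcmtjcajcrjjc" (len 14), cursors c1@7 c2@10 c3@14, authorship .....11.22..33
After op 3 (add_cursor(5)): buffer="urcmtjcajcrjjc" (len 14), cursors c4@5 c1@7 c2@10 c3@14, authorship .....11.22..33
After op 4 (insert('y')): buffer="urcmtyjcyajcyrjjcy" (len 18), cursors c4@6 c1@9 c2@13 c3@18, authorship .....4111.222..333
After op 5 (move_right): buffer="urcmtyjcyajcyrjjcy" (len 18), cursors c4@7 c1@10 c2@14 c3@18, authorship .....4111.222..333

Answer: urcmtyjcyajcyrjjcy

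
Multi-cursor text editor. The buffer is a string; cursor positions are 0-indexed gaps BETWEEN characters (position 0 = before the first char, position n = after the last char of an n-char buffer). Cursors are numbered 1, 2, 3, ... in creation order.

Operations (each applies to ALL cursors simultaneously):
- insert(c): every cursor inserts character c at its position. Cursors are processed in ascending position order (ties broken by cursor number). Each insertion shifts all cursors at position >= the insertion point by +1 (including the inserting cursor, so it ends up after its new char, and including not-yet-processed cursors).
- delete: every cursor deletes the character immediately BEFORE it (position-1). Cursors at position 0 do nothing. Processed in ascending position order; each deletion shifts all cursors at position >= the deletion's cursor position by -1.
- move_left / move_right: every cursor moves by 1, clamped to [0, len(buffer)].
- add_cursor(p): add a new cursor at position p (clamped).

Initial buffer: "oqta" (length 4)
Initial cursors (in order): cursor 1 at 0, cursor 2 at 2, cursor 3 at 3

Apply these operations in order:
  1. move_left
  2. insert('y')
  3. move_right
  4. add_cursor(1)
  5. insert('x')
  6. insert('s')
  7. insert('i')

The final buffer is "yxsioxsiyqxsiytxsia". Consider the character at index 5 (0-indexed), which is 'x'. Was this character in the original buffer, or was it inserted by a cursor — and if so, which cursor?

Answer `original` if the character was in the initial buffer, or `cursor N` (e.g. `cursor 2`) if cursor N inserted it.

After op 1 (move_left): buffer="oqta" (len 4), cursors c1@0 c2@1 c3@2, authorship ....
After op 2 (insert('y')): buffer="yoyqyta" (len 7), cursors c1@1 c2@3 c3@5, authorship 1.2.3..
After op 3 (move_right): buffer="yoyqyta" (len 7), cursors c1@2 c2@4 c3@6, authorship 1.2.3..
After op 4 (add_cursor(1)): buffer="yoyqyta" (len 7), cursors c4@1 c1@2 c2@4 c3@6, authorship 1.2.3..
After op 5 (insert('x')): buffer="yxoxyqxytxa" (len 11), cursors c4@2 c1@4 c2@7 c3@10, authorship 14.12.23.3.
After op 6 (insert('s')): buffer="yxsoxsyqxsytxsa" (len 15), cursors c4@3 c1@6 c2@10 c3@14, authorship 144.112.223.33.
After op 7 (insert('i')): buffer="yxsioxsiyqxsiytxsia" (len 19), cursors c4@4 c1@8 c2@13 c3@18, authorship 1444.1112.2223.333.
Authorship (.=original, N=cursor N): 1 4 4 4 . 1 1 1 2 . 2 2 2 3 . 3 3 3 .
Index 5: author = 1

Answer: cursor 1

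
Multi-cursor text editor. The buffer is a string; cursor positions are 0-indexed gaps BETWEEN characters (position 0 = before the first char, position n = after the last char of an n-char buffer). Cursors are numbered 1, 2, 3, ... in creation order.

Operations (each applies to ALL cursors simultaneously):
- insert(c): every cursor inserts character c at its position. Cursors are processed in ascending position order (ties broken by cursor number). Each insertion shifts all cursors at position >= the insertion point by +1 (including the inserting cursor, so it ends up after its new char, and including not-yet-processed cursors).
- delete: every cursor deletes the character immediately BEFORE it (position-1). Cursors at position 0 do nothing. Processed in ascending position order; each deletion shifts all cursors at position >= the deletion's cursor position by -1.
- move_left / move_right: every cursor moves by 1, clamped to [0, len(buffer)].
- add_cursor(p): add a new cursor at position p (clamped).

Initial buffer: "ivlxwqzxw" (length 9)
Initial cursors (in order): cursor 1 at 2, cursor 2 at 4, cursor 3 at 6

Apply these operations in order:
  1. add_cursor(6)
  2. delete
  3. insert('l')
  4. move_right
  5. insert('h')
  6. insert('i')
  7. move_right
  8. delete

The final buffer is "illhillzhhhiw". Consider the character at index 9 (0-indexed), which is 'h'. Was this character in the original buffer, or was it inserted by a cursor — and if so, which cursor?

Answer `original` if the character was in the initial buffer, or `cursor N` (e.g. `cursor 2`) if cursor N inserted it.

Answer: cursor 3

Derivation:
After op 1 (add_cursor(6)): buffer="ivlxwqzxw" (len 9), cursors c1@2 c2@4 c3@6 c4@6, authorship .........
After op 2 (delete): buffer="ilzxw" (len 5), cursors c1@1 c2@2 c3@2 c4@2, authorship .....
After op 3 (insert('l')): buffer="illlllzxw" (len 9), cursors c1@2 c2@6 c3@6 c4@6, authorship .1.234...
After op 4 (move_right): buffer="illlllzxw" (len 9), cursors c1@3 c2@7 c3@7 c4@7, authorship .1.234...
After op 5 (insert('h')): buffer="illhlllzhhhxw" (len 13), cursors c1@4 c2@11 c3@11 c4@11, authorship .1.1234.234..
After op 6 (insert('i')): buffer="illhilllzhhhiiixw" (len 17), cursors c1@5 c2@15 c3@15 c4@15, authorship .1.11234.234234..
After op 7 (move_right): buffer="illhilllzhhhiiixw" (len 17), cursors c1@6 c2@16 c3@16 c4@16, authorship .1.11234.234234..
After op 8 (delete): buffer="illhillzhhhiw" (len 13), cursors c1@5 c2@12 c3@12 c4@12, authorship .1.1134.2342.
Authorship (.=original, N=cursor N): . 1 . 1 1 3 4 . 2 3 4 2 .
Index 9: author = 3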